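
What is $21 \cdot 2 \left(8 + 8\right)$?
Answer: $672$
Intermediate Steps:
$21 \cdot 2 \left(8 + 8\right) = 42 \cdot 16 = 672$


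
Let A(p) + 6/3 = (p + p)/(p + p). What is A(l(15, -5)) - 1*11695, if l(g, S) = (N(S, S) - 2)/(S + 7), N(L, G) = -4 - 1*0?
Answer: -11696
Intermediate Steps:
N(L, G) = -4 (N(L, G) = -4 + 0 = -4)
l(g, S) = -6/(7 + S) (l(g, S) = (-4 - 2)/(S + 7) = -6/(7 + S))
A(p) = -1 (A(p) = -2 + (p + p)/(p + p) = -2 + (2*p)/((2*p)) = -2 + (2*p)*(1/(2*p)) = -2 + 1 = -1)
A(l(15, -5)) - 1*11695 = -1 - 1*11695 = -1 - 11695 = -11696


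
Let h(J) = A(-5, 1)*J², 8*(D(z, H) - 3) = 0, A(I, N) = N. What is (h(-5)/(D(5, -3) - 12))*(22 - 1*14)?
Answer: -200/9 ≈ -22.222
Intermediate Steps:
D(z, H) = 3 (D(z, H) = 3 + (⅛)*0 = 3 + 0 = 3)
h(J) = J² (h(J) = 1*J² = J²)
(h(-5)/(D(5, -3) - 12))*(22 - 1*14) = ((-5)²/(3 - 12))*(22 - 1*14) = (25/(-9))*(22 - 14) = -⅑*25*8 = -25/9*8 = -200/9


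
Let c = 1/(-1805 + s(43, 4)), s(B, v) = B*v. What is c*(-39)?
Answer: 39/1633 ≈ 0.023882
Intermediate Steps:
c = -1/1633 (c = 1/(-1805 + 43*4) = 1/(-1805 + 172) = 1/(-1633) = -1/1633 ≈ -0.00061237)
c*(-39) = -1/1633*(-39) = 39/1633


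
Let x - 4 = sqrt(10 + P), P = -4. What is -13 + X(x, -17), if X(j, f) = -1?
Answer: -14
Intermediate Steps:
x = 4 + sqrt(6) (x = 4 + sqrt(10 - 4) = 4 + sqrt(6) ≈ 6.4495)
-13 + X(x, -17) = -13 - 1 = -14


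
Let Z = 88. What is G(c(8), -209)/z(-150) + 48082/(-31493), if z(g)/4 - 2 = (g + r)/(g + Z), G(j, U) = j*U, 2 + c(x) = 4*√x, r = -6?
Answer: 27225741/1259720 - 6479*√2/70 ≈ -109.28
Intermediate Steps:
c(x) = -2 + 4*√x
G(j, U) = U*j
z(g) = 8 + 4*(-6 + g)/(88 + g) (z(g) = 8 + 4*((g - 6)/(g + 88)) = 8 + 4*((-6 + g)/(88 + g)) = 8 + 4*(-6 + g)/(88 + g))
G(c(8), -209)/z(-150) + 48082/(-31493) = (-209*(-2 + 4*√8))/((4*(170 + 3*(-150))/(88 - 150))) + 48082/(-31493) = (-209*(-2 + 4*(2*√2)))/((4*(170 - 450)/(-62))) + 48082*(-1/31493) = (-209*(-2 + 8*√2))/((4*(-1/62)*(-280))) - 48082/31493 = (418 - 1672*√2)/(560/31) - 48082/31493 = (418 - 1672*√2)*(31/560) - 48082/31493 = (6479/280 - 6479*√2/70) - 48082/31493 = 27225741/1259720 - 6479*√2/70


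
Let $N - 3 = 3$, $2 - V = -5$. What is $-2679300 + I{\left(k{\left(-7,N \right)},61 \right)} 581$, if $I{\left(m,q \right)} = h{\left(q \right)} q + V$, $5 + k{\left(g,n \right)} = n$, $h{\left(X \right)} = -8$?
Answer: $-2958761$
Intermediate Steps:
$V = 7$ ($V = 2 - -5 = 2 + 5 = 7$)
$N = 6$ ($N = 3 + 3 = 6$)
$k{\left(g,n \right)} = -5 + n$
$I{\left(m,q \right)} = 7 - 8 q$ ($I{\left(m,q \right)} = - 8 q + 7 = 7 - 8 q$)
$-2679300 + I{\left(k{\left(-7,N \right)},61 \right)} 581 = -2679300 + \left(7 - 488\right) 581 = -2679300 - 279461 = -2958761$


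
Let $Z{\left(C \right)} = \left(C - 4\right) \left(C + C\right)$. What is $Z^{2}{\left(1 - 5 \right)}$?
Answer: $4096$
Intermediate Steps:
$Z{\left(C \right)} = 2 C \left(-4 + C\right)$ ($Z{\left(C \right)} = \left(-4 + C\right) 2 C = 2 C \left(-4 + C\right)$)
$Z^{2}{\left(1 - 5 \right)} = \left(2 \left(1 - 5\right) \left(-4 + \left(1 - 5\right)\right)\right)^{2} = \left(2 \left(-4\right) \left(-4 - 4\right)\right)^{2} = \left(2 \left(-4\right) \left(-8\right)\right)^{2} = 64^{2} = 4096$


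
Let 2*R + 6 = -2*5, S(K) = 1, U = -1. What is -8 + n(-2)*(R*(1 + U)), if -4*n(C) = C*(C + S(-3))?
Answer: -8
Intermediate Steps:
n(C) = -C*(1 + C)/4 (n(C) = -C*(C + 1)/4 = -C*(1 + C)/4)
R = -8 (R = -3 + (-2*5)/2 = -3 + (1/2)*(-10) = -3 - 5 = -8)
-8 + n(-2)*(R*(1 + U)) = -8 + (-1/4*(-2)*(1 - 2))*(-8*(1 - 1)) = -8 + (-1/4*(-2)*(-1))*(-8*0) = -8 - 1/2*0 = -8 + 0 = -8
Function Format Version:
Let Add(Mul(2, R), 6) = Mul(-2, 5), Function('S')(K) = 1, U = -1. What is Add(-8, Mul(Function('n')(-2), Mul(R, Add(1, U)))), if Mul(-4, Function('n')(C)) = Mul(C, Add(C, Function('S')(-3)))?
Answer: -8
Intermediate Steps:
Function('n')(C) = Mul(Rational(-1, 4), C, Add(1, C)) (Function('n')(C) = Mul(Rational(-1, 4), Mul(C, Add(C, 1))) = Mul(Rational(-1, 4), Mul(C, Add(1, C))) = Mul(Rational(-1, 4), C, Add(1, C)))
R = -8 (R = Add(-3, Mul(Rational(1, 2), Mul(-2, 5))) = Add(-3, Mul(Rational(1, 2), -10)) = Add(-3, -5) = -8)
Add(-8, Mul(Function('n')(-2), Mul(R, Add(1, U)))) = Add(-8, Mul(Mul(Rational(-1, 4), -2, Add(1, -2)), Mul(-8, Add(1, -1)))) = Add(-8, Mul(Mul(Rational(-1, 4), -2, -1), Mul(-8, 0))) = Add(-8, Mul(Rational(-1, 2), 0)) = Add(-8, 0) = -8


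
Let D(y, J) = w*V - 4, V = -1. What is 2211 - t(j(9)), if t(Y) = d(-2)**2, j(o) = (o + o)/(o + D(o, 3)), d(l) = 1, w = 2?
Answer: 2210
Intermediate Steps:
D(y, J) = -6 (D(y, J) = 2*(-1) - 4 = -2 - 4 = -6)
j(o) = 2*o/(-6 + o) (j(o) = (o + o)/(o - 6) = (2*o)/(-6 + o) = 2*o/(-6 + o))
t(Y) = 1 (t(Y) = 1**2 = 1)
2211 - t(j(9)) = 2211 - 1*1 = 2211 - 1 = 2210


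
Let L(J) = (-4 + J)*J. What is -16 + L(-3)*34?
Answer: 698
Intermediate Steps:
L(J) = J*(-4 + J)
-16 + L(-3)*34 = -16 - 3*(-4 - 3)*34 = -16 - 3*(-7)*34 = -16 + 21*34 = -16 + 714 = 698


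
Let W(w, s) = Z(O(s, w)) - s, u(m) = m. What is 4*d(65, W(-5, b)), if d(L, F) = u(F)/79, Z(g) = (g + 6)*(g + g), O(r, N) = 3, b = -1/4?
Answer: 217/79 ≈ 2.7468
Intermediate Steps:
b = -1/4 (b = -1*1/4 = -1/4 ≈ -0.25000)
Z(g) = 2*g*(6 + g) (Z(g) = (6 + g)*(2*g) = 2*g*(6 + g))
W(w, s) = 54 - s (W(w, s) = 2*3*(6 + 3) - s = 2*3*9 - s = 54 - s)
d(L, F) = F/79
4*d(65, W(-5, b)) = 4*((54 - 1*(-1/4))/79) = 4*((54 + 1/4)/79) = 4*((1/79)*(217/4)) = 4*(217/316) = 217/79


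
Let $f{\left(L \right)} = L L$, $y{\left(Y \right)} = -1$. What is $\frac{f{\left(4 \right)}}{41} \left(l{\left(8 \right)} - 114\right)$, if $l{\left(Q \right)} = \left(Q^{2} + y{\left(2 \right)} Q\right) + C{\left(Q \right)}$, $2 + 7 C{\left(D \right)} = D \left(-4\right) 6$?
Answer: $- \frac{9600}{287} \approx -33.449$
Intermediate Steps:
$C{\left(D \right)} = - \frac{2}{7} - \frac{24 D}{7}$ ($C{\left(D \right)} = - \frac{2}{7} + \frac{D \left(-4\right) 6}{7} = - \frac{2}{7} + \frac{- 4 D 6}{7} = - \frac{2}{7} + \frac{\left(-24\right) D}{7} = - \frac{2}{7} - \frac{24 D}{7}$)
$f{\left(L \right)} = L^{2}$
$l{\left(Q \right)} = - \frac{2}{7} + Q^{2} - \frac{31 Q}{7}$ ($l{\left(Q \right)} = \left(Q^{2} - Q\right) - \left(\frac{2}{7} + \frac{24 Q}{7}\right) = - \frac{2}{7} + Q^{2} - \frac{31 Q}{7}$)
$\frac{f{\left(4 \right)}}{41} \left(l{\left(8 \right)} - 114\right) = \frac{4^{2}}{41} \left(\left(- \frac{2}{7} + 8^{2} - \frac{248}{7}\right) - 114\right) = 16 \cdot \frac{1}{41} \left(\left(- \frac{2}{7} + 64 - \frac{248}{7}\right) - 114\right) = \frac{16 \left(\frac{198}{7} - 114\right)}{41} = \frac{16}{41} \left(- \frac{600}{7}\right) = - \frac{9600}{287}$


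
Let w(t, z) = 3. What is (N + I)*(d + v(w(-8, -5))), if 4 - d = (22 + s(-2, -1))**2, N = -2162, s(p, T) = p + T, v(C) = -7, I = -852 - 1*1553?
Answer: 1662388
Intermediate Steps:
I = -2405 (I = -852 - 1553 = -2405)
s(p, T) = T + p
d = -357 (d = 4 - (22 + (-1 - 2))**2 = 4 - (22 - 3)**2 = 4 - 1*19**2 = 4 - 1*361 = 4 - 361 = -357)
(N + I)*(d + v(w(-8, -5))) = (-2162 - 2405)*(-357 - 7) = -4567*(-364) = 1662388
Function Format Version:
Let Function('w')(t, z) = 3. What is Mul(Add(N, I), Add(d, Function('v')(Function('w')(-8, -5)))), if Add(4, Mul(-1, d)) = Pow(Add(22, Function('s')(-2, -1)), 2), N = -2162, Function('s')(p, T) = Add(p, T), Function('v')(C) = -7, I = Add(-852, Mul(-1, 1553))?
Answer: 1662388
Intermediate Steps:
I = -2405 (I = Add(-852, -1553) = -2405)
Function('s')(p, T) = Add(T, p)
d = -357 (d = Add(4, Mul(-1, Pow(Add(22, Add(-1, -2)), 2))) = Add(4, Mul(-1, Pow(Add(22, -3), 2))) = Add(4, Mul(-1, Pow(19, 2))) = Add(4, Mul(-1, 361)) = Add(4, -361) = -357)
Mul(Add(N, I), Add(d, Function('v')(Function('w')(-8, -5)))) = Mul(Add(-2162, -2405), Add(-357, -7)) = Mul(-4567, -364) = 1662388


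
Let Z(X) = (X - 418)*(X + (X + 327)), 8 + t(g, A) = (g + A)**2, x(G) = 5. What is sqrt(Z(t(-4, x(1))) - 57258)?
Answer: I*sqrt(190283) ≈ 436.21*I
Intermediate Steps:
t(g, A) = -8 + (A + g)**2 (t(g, A) = -8 + (g + A)**2 = -8 + (A + g)**2)
Z(X) = (-418 + X)*(327 + 2*X) (Z(X) = (-418 + X)*(X + (327 + X)) = (-418 + X)*(327 + 2*X))
sqrt(Z(t(-4, x(1))) - 57258) = sqrt((-136686 - 509*(-8 + (5 - 4)**2) + 2*(-8 + (5 - 4)**2)**2) - 57258) = sqrt((-136686 - 509*(-8 + 1**2) + 2*(-8 + 1**2)**2) - 57258) = sqrt((-136686 - 509*(-8 + 1) + 2*(-8 + 1)**2) - 57258) = sqrt((-136686 - 509*(-7) + 2*(-7)**2) - 57258) = sqrt((-136686 + 3563 + 2*49) - 57258) = sqrt((-136686 + 3563 + 98) - 57258) = sqrt(-133025 - 57258) = sqrt(-190283) = I*sqrt(190283)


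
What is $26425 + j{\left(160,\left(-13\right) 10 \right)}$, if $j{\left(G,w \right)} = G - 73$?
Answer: $26512$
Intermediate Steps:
$j{\left(G,w \right)} = -73 + G$ ($j{\left(G,w \right)} = G - 73 = -73 + G$)
$26425 + j{\left(160,\left(-13\right) 10 \right)} = 26425 + \left(-73 + 160\right) = 26425 + 87 = 26512$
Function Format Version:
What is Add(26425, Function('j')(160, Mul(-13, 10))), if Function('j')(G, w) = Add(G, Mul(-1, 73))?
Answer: 26512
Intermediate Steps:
Function('j')(G, w) = Add(-73, G) (Function('j')(G, w) = Add(G, -73) = Add(-73, G))
Add(26425, Function('j')(160, Mul(-13, 10))) = Add(26425, Add(-73, 160)) = Add(26425, 87) = 26512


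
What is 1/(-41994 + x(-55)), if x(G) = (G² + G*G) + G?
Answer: -1/35999 ≈ -2.7779e-5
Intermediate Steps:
x(G) = G + 2*G² (x(G) = (G² + G²) + G = 2*G² + G = G + 2*G²)
1/(-41994 + x(-55)) = 1/(-41994 - 55*(1 + 2*(-55))) = 1/(-41994 - 55*(1 - 110)) = 1/(-41994 - 55*(-109)) = 1/(-41994 + 5995) = 1/(-35999) = -1/35999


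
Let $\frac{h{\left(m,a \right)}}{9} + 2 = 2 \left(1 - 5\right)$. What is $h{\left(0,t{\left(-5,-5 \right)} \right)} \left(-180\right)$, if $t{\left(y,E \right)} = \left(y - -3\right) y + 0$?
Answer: $16200$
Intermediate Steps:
$t{\left(y,E \right)} = y \left(3 + y\right)$ ($t{\left(y,E \right)} = \left(y + 3\right) y + 0 = \left(3 + y\right) y + 0 = y \left(3 + y\right) + 0 = y \left(3 + y\right)$)
$h{\left(m,a \right)} = -90$ ($h{\left(m,a \right)} = -18 + 9 \cdot 2 \left(1 - 5\right) = -18 + 9 \cdot 2 \left(-4\right) = -18 + 9 \left(-8\right) = -18 - 72 = -90$)
$h{\left(0,t{\left(-5,-5 \right)} \right)} \left(-180\right) = \left(-90\right) \left(-180\right) = 16200$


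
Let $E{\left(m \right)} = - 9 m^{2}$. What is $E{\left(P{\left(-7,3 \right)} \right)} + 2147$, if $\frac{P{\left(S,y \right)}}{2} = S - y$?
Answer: $-1453$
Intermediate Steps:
$P{\left(S,y \right)} = - 2 y + 2 S$ ($P{\left(S,y \right)} = 2 \left(S - y\right) = - 2 y + 2 S$)
$E{\left(P{\left(-7,3 \right)} \right)} + 2147 = - 9 \left(\left(-2\right) 3 + 2 \left(-7\right)\right)^{2} + 2147 = - 9 \left(-6 - 14\right)^{2} + 2147 = - 9 \left(-20\right)^{2} + 2147 = \left(-9\right) 400 + 2147 = -3600 + 2147 = -1453$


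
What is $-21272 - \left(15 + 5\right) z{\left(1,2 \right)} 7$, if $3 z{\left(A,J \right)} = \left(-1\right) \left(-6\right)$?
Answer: $-21552$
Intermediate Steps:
$z{\left(A,J \right)} = 2$ ($z{\left(A,J \right)} = \frac{\left(-1\right) \left(-6\right)}{3} = \frac{1}{3} \cdot 6 = 2$)
$-21272 - \left(15 + 5\right) z{\left(1,2 \right)} 7 = -21272 - \left(15 + 5\right) 2 \cdot 7 = -21272 - 20 \cdot 2 \cdot 7 = -21272 - 40 \cdot 7 = -21272 - 280 = -21552$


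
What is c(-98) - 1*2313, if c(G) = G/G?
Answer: -2312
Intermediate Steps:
c(G) = 1
c(-98) - 1*2313 = 1 - 1*2313 = 1 - 2313 = -2312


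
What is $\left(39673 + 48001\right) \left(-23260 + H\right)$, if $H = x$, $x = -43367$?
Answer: $-5841455598$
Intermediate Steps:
$H = -43367$
$\left(39673 + 48001\right) \left(-23260 + H\right) = \left(39673 + 48001\right) \left(-23260 - 43367\right) = 87674 \left(-66627\right) = -5841455598$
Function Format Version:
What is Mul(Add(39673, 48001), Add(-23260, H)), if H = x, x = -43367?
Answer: -5841455598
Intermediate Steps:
H = -43367
Mul(Add(39673, 48001), Add(-23260, H)) = Mul(Add(39673, 48001), Add(-23260, -43367)) = Mul(87674, -66627) = -5841455598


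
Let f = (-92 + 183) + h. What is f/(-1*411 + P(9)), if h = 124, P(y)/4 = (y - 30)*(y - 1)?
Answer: -215/1083 ≈ -0.19852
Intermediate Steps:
P(y) = 4*(-1 + y)*(-30 + y) (P(y) = 4*((y - 30)*(y - 1)) = 4*((-30 + y)*(-1 + y)) = 4*((-1 + y)*(-30 + y)) = 4*(-1 + y)*(-30 + y))
f = 215 (f = (-92 + 183) + 124 = 91 + 124 = 215)
f/(-1*411 + P(9)) = 215/(-1*411 + (120 - 124*9 + 4*9²)) = 215/(-411 + (120 - 1116 + 4*81)) = 215/(-411 + (120 - 1116 + 324)) = 215/(-411 - 672) = 215/(-1083) = 215*(-1/1083) = -215/1083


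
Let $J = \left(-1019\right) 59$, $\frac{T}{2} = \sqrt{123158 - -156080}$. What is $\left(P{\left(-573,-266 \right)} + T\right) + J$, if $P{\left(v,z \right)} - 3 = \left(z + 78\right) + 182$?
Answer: $-60124 + 2 \sqrt{279238} \approx -59067.0$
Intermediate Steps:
$P{\left(v,z \right)} = 263 + z$ ($P{\left(v,z \right)} = 3 + \left(\left(z + 78\right) + 182\right) = 3 + \left(\left(78 + z\right) + 182\right) = 3 + \left(260 + z\right) = 263 + z$)
$T = 2 \sqrt{279238}$ ($T = 2 \sqrt{123158 - -156080} = 2 \sqrt{123158 + 156080} = 2 \sqrt{279238} \approx 1056.9$)
$J = -60121$
$\left(P{\left(-573,-266 \right)} + T\right) + J = \left(\left(263 - 266\right) + 2 \sqrt{279238}\right) - 60121 = \left(-3 + 2 \sqrt{279238}\right) - 60121 = -60124 + 2 \sqrt{279238}$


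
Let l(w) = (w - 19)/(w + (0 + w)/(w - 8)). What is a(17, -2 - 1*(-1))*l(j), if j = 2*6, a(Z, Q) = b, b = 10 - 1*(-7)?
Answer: -119/15 ≈ -7.9333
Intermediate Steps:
b = 17 (b = 10 + 7 = 17)
a(Z, Q) = 17
j = 12
l(w) = (-19 + w)/(w + w/(-8 + w))
a(17, -2 - 1*(-1))*l(j) = 17*((152 + 12² - 27*12)/(12*(-7 + 12))) = 17*((1/12)*(152 + 144 - 324)/5) = 17*((1/12)*(⅕)*(-28)) = 17*(-7/15) = -119/15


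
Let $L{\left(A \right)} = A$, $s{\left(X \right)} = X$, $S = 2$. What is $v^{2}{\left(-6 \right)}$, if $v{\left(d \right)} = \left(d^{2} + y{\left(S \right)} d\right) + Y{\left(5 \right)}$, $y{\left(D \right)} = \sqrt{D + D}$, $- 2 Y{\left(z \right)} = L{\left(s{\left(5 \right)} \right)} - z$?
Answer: $576$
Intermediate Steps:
$Y{\left(z \right)} = - \frac{5}{2} + \frac{z}{2}$ ($Y{\left(z \right)} = - \frac{5 - z}{2} = - \frac{5}{2} + \frac{z}{2}$)
$y{\left(D \right)} = \sqrt{2} \sqrt{D}$ ($y{\left(D \right)} = \sqrt{2 D} = \sqrt{2} \sqrt{D}$)
$v{\left(d \right)} = d^{2} + 2 d$ ($v{\left(d \right)} = \left(d^{2} + \sqrt{2} \sqrt{2} d\right) + \left(- \frac{5}{2} + \frac{1}{2} \cdot 5\right) = \left(d^{2} + 2 d\right) + \left(- \frac{5}{2} + \frac{5}{2}\right) = \left(d^{2} + 2 d\right) + 0 = d^{2} + 2 d$)
$v^{2}{\left(-6 \right)} = \left(- 6 \left(2 - 6\right)\right)^{2} = \left(\left(-6\right) \left(-4\right)\right)^{2} = 24^{2} = 576$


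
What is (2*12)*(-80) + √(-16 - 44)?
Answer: -1920 + 2*I*√15 ≈ -1920.0 + 7.746*I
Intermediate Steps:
(2*12)*(-80) + √(-16 - 44) = 24*(-80) + √(-60) = -1920 + 2*I*√15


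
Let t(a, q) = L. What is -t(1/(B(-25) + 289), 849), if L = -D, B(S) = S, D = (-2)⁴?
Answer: 16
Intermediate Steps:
D = 16
L = -16 (L = -1*16 = -16)
t(a, q) = -16
-t(1/(B(-25) + 289), 849) = -1*(-16) = 16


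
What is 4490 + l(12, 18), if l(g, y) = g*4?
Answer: 4538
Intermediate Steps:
l(g, y) = 4*g
4490 + l(12, 18) = 4490 + 4*12 = 4490 + 48 = 4538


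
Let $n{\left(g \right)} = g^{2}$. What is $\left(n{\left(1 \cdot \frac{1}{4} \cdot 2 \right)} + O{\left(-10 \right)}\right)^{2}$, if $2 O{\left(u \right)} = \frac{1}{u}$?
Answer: $\frac{1}{25} \approx 0.04$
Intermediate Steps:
$O{\left(u \right)} = \frac{1}{2 u}$
$\left(n{\left(1 \cdot \frac{1}{4} \cdot 2 \right)} + O{\left(-10 \right)}\right)^{2} = \left(\left(1 \cdot \frac{1}{4} \cdot 2\right)^{2} + \frac{1}{2 \left(-10\right)}\right)^{2} = \left(\left(1 \cdot \frac{1}{4} \cdot 2\right)^{2} + \frac{1}{2} \left(- \frac{1}{10}\right)\right)^{2} = \left(\left(\frac{1}{4} \cdot 2\right)^{2} - \frac{1}{20}\right)^{2} = \left(\left(\frac{1}{2}\right)^{2} - \frac{1}{20}\right)^{2} = \left(\frac{1}{4} - \frac{1}{20}\right)^{2} = \left(\frac{1}{5}\right)^{2} = \frac{1}{25}$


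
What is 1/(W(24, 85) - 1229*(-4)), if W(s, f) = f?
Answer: 1/5001 ≈ 0.00019996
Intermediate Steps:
1/(W(24, 85) - 1229*(-4)) = 1/(85 - 1229*(-4)) = 1/(85 + 4916) = 1/5001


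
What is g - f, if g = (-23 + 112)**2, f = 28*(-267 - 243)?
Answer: 22201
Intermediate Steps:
f = -14280 (f = 28*(-510) = -14280)
g = 7921 (g = 89**2 = 7921)
g - f = 7921 - 1*(-14280) = 7921 + 14280 = 22201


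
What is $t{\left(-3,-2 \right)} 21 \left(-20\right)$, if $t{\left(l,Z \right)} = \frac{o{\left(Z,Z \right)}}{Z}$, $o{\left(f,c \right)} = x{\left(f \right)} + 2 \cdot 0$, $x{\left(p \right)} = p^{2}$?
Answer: $840$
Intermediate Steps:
$o{\left(f,c \right)} = f^{2}$ ($o{\left(f,c \right)} = f^{2} + 2 \cdot 0 = f^{2} + 0 = f^{2}$)
$t{\left(l,Z \right)} = Z$ ($t{\left(l,Z \right)} = \frac{Z^{2}}{Z} = Z$)
$t{\left(-3,-2 \right)} 21 \left(-20\right) = \left(-2\right) 21 \left(-20\right) = \left(-42\right) \left(-20\right) = 840$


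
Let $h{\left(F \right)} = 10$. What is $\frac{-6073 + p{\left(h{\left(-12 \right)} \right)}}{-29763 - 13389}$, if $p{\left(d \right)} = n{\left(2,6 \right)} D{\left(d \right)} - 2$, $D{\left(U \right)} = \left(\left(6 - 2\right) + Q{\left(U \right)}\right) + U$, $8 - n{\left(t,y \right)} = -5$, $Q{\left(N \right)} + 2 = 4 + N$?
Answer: $\frac{5737}{43152} \approx 0.13295$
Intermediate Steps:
$Q{\left(N \right)} = 2 + N$ ($Q{\left(N \right)} = -2 + \left(4 + N\right) = 2 + N$)
$n{\left(t,y \right)} = 13$ ($n{\left(t,y \right)} = 8 - -5 = 8 + 5 = 13$)
$D{\left(U \right)} = 6 + 2 U$ ($D{\left(U \right)} = \left(\left(6 - 2\right) + \left(2 + U\right)\right) + U = \left(4 + \left(2 + U\right)\right) + U = \left(6 + U\right) + U = 6 + 2 U$)
$p{\left(d \right)} = 76 + 26 d$ ($p{\left(d \right)} = 13 \left(6 + 2 d\right) - 2 = \left(78 + 26 d\right) - 2 = 76 + 26 d$)
$\frac{-6073 + p{\left(h{\left(-12 \right)} \right)}}{-29763 - 13389} = \frac{-6073 + \left(76 + 26 \cdot 10\right)}{-29763 - 13389} = \frac{-6073 + \left(76 + 260\right)}{-43152} = \left(-6073 + 336\right) \left(- \frac{1}{43152}\right) = \left(-5737\right) \left(- \frac{1}{43152}\right) = \frac{5737}{43152}$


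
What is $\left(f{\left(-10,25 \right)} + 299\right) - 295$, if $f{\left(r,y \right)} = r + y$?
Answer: $19$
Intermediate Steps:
$\left(f{\left(-10,25 \right)} + 299\right) - 295 = \left(\left(-10 + 25\right) + 299\right) - 295 = \left(15 + 299\right) - 295 = 314 - 295 = 19$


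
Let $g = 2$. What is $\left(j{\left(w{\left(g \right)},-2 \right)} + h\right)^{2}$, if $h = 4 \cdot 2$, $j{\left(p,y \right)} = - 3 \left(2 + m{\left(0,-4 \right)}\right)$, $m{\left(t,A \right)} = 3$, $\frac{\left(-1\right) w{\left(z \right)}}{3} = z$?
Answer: $49$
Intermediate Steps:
$w{\left(z \right)} = - 3 z$
$j{\left(p,y \right)} = -15$ ($j{\left(p,y \right)} = - 3 \left(2 + 3\right) = \left(-3\right) 5 = -15$)
$h = 8$
$\left(j{\left(w{\left(g \right)},-2 \right)} + h\right)^{2} = \left(-15 + 8\right)^{2} = \left(-7\right)^{2} = 49$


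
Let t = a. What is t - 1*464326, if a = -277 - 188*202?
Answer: -502579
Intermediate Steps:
a = -38253 (a = -277 - 37976 = -38253)
t = -38253
t - 1*464326 = -38253 - 1*464326 = -38253 - 464326 = -502579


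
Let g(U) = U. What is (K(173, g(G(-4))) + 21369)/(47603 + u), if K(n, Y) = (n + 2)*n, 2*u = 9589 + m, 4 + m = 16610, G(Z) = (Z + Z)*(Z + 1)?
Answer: 103288/121401 ≈ 0.85080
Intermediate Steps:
G(Z) = 2*Z*(1 + Z) (G(Z) = (2*Z)*(1 + Z) = 2*Z*(1 + Z))
m = 16606 (m = -4 + 16610 = 16606)
u = 26195/2 (u = (9589 + 16606)/2 = (½)*26195 = 26195/2 ≈ 13098.)
K(n, Y) = n*(2 + n) (K(n, Y) = (2 + n)*n = n*(2 + n))
(K(173, g(G(-4))) + 21369)/(47603 + u) = (173*(2 + 173) + 21369)/(47603 + 26195/2) = (173*175 + 21369)/(121401/2) = (30275 + 21369)*(2/121401) = 51644*(2/121401) = 103288/121401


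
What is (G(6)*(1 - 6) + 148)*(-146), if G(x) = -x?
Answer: -25988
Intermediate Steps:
(G(6)*(1 - 6) + 148)*(-146) = ((-1*6)*(1 - 6) + 148)*(-146) = (-6*(-5) + 148)*(-146) = (30 + 148)*(-146) = 178*(-146) = -25988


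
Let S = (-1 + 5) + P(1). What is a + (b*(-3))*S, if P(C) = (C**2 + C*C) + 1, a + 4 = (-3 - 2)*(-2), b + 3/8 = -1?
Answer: 279/8 ≈ 34.875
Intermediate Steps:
b = -11/8 (b = -3/8 - 1 = -11/8 ≈ -1.3750)
a = 6 (a = -4 + (-3 - 2)*(-2) = -4 - 5*(-2) = -4 + 10 = 6)
P(C) = 1 + 2*C**2 (P(C) = (C**2 + C**2) + 1 = 2*C**2 + 1 = 1 + 2*C**2)
S = 7 (S = (-1 + 5) + (1 + 2*1**2) = 4 + (1 + 2*1) = 4 + (1 + 2) = 4 + 3 = 7)
a + (b*(-3))*S = 6 - 11/8*(-3)*7 = 6 + (33/8)*7 = 6 + 231/8 = 279/8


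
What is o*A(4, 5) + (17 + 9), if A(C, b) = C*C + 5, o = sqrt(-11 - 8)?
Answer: 26 + 21*I*sqrt(19) ≈ 26.0 + 91.537*I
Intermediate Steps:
o = I*sqrt(19) (o = sqrt(-19) = I*sqrt(19) ≈ 4.3589*I)
A(C, b) = 5 + C**2 (A(C, b) = C**2 + 5 = 5 + C**2)
o*A(4, 5) + (17 + 9) = (I*sqrt(19))*(5 + 4**2) + (17 + 9) = (I*sqrt(19))*(5 + 16) + 26 = (I*sqrt(19))*21 + 26 = 21*I*sqrt(19) + 26 = 26 + 21*I*sqrt(19)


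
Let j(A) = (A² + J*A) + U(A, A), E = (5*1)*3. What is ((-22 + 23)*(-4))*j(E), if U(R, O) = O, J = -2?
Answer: -840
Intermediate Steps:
E = 15 (E = 5*3 = 15)
j(A) = A² - A (j(A) = (A² - 2*A) + A = A² - A)
((-22 + 23)*(-4))*j(E) = ((-22 + 23)*(-4))*(15*(-1 + 15)) = (1*(-4))*(15*14) = -4*210 = -840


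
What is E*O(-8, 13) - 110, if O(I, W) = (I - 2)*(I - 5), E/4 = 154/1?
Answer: 79970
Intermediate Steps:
E = 616 (E = 4*(154/1) = 4*(154*1) = 4*154 = 616)
O(I, W) = (-5 + I)*(-2 + I) (O(I, W) = (-2 + I)*(-5 + I) = (-5 + I)*(-2 + I))
E*O(-8, 13) - 110 = 616*(10 + (-8)**2 - 7*(-8)) - 110 = 616*(10 + 64 + 56) - 110 = 616*130 - 110 = 80080 - 110 = 79970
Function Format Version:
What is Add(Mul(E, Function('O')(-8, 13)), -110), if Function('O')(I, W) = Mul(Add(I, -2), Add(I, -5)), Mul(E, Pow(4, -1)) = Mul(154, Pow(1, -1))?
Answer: 79970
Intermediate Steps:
E = 616 (E = Mul(4, Mul(154, Pow(1, -1))) = Mul(4, Mul(154, 1)) = Mul(4, 154) = 616)
Function('O')(I, W) = Mul(Add(-5, I), Add(-2, I)) (Function('O')(I, W) = Mul(Add(-2, I), Add(-5, I)) = Mul(Add(-5, I), Add(-2, I)))
Add(Mul(E, Function('O')(-8, 13)), -110) = Add(Mul(616, Add(10, Pow(-8, 2), Mul(-7, -8))), -110) = Add(Mul(616, Add(10, 64, 56)), -110) = Add(Mul(616, 130), -110) = Add(80080, -110) = 79970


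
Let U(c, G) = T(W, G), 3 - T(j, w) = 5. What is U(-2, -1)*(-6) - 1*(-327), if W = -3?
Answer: 339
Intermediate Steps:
T(j, w) = -2 (T(j, w) = 3 - 1*5 = 3 - 5 = -2)
U(c, G) = -2
U(-2, -1)*(-6) - 1*(-327) = -2*(-6) - 1*(-327) = 12 + 327 = 339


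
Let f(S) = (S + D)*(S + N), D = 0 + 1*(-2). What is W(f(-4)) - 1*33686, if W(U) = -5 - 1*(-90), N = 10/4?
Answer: -33601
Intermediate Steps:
N = 5/2 (N = 10*(¼) = 5/2 ≈ 2.5000)
D = -2 (D = 0 - 2 = -2)
f(S) = (-2 + S)*(5/2 + S) (f(S) = (S - 2)*(S + 5/2) = (-2 + S)*(5/2 + S))
W(U) = 85 (W(U) = -5 + 90 = 85)
W(f(-4)) - 1*33686 = 85 - 1*33686 = 85 - 33686 = -33601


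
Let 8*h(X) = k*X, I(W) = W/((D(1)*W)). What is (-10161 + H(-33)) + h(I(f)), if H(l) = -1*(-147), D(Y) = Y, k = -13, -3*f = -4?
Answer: -80125/8 ≈ -10016.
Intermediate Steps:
f = 4/3 (f = -1/3*(-4) = 4/3 ≈ 1.3333)
H(l) = 147
I(W) = 1 (I(W) = W/((1*W)) = W/W = 1)
h(X) = -13*X/8 (h(X) = (-13*X)/8 = -13*X/8)
(-10161 + H(-33)) + h(I(f)) = (-10161 + 147) - 13/8*1 = -10014 - 13/8 = -80125/8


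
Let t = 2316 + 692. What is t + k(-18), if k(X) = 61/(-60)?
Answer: 180419/60 ≈ 3007.0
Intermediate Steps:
t = 3008
k(X) = -61/60 (k(X) = 61*(-1/60) = -61/60)
t + k(-18) = 3008 - 61/60 = 180419/60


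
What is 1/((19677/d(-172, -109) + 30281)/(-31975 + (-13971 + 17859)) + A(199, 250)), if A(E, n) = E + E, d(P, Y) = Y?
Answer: 3061483/1215189282 ≈ 0.0025193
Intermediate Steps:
A(E, n) = 2*E
1/((19677/d(-172, -109) + 30281)/(-31975 + (-13971 + 17859)) + A(199, 250)) = 1/((19677/(-109) + 30281)/(-31975 + (-13971 + 17859)) + 2*199) = 1/((19677*(-1/109) + 30281)/(-31975 + 3888) + 398) = 1/((-19677/109 + 30281)/(-28087) + 398) = 1/((3280952/109)*(-1/28087) + 398) = 1/(-3280952/3061483 + 398) = 1/(1215189282/3061483) = 3061483/1215189282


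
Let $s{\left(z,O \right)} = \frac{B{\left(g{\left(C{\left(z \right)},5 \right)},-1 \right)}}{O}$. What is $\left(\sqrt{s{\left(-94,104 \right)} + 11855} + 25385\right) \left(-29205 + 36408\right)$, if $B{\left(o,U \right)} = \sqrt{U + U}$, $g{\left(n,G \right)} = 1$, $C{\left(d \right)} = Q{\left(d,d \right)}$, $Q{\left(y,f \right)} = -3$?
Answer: $182848155 + \frac{7203 \sqrt{32055920 + 26 i \sqrt{2}}}{52} \approx 1.8363 \cdot 10^{8} + 0.44979 i$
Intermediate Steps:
$C{\left(d \right)} = -3$
$B{\left(o,U \right)} = \sqrt{2} \sqrt{U}$ ($B{\left(o,U \right)} = \sqrt{2 U} = \sqrt{2} \sqrt{U}$)
$s{\left(z,O \right)} = \frac{i \sqrt{2}}{O}$ ($s{\left(z,O \right)} = \frac{\sqrt{2} \sqrt{-1}}{O} = \frac{\sqrt{2} i}{O} = \frac{i \sqrt{2}}{O}$)
$\left(\sqrt{s{\left(-94,104 \right)} + 11855} + 25385\right) \left(-29205 + 36408\right) = \left(\sqrt{\frac{i \sqrt{2}}{104} + 11855} + 25385\right) \left(-29205 + 36408\right) = \left(\sqrt{i \sqrt{2} \cdot \frac{1}{104} + 11855} + 25385\right) 7203 = \left(\sqrt{\frac{i \sqrt{2}}{104} + 11855} + 25385\right) 7203 = \left(\sqrt{11855 + \frac{i \sqrt{2}}{104}} + 25385\right) 7203 = \left(25385 + \sqrt{11855 + \frac{i \sqrt{2}}{104}}\right) 7203 = 182848155 + 7203 \sqrt{11855 + \frac{i \sqrt{2}}{104}}$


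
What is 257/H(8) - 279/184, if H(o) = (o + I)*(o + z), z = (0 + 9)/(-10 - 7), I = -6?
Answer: 366515/23368 ≈ 15.684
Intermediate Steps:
z = -9/17 (z = 9/(-17) = 9*(-1/17) = -9/17 ≈ -0.52941)
H(o) = (-6 + o)*(-9/17 + o) (H(o) = (o - 6)*(o - 9/17) = (-6 + o)*(-9/17 + o))
257/H(8) - 279/184 = 257/(54/17 + 8**2 - 111/17*8) - 279/184 = 257/(54/17 + 64 - 888/17) - 279*1/184 = 257/(254/17) - 279/184 = 257*(17/254) - 279/184 = 4369/254 - 279/184 = 366515/23368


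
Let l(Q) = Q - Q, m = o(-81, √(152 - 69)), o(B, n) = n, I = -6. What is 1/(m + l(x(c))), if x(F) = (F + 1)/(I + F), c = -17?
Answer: √83/83 ≈ 0.10976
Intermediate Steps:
m = √83 (m = √(152 - 69) = √83 ≈ 9.1104)
x(F) = (1 + F)/(-6 + F) (x(F) = (F + 1)/(-6 + F) = (1 + F)/(-6 + F))
l(Q) = 0
1/(m + l(x(c))) = 1/(√83 + 0) = 1/(√83) = √83/83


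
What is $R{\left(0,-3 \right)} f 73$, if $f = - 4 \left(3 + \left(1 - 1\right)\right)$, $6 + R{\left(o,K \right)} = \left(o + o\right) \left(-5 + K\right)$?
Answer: $5256$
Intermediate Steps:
$R{\left(o,K \right)} = -6 + 2 o \left(-5 + K\right)$ ($R{\left(o,K \right)} = -6 + \left(o + o\right) \left(-5 + K\right) = -6 + 2 o \left(-5 + K\right)$)
$f = -12$ ($f = - 4 \left(3 + 0\right) = \left(-4\right) 3 = -12$)
$R{\left(0,-3 \right)} f 73 = \left(-6 - 0 + 2 \left(-3\right) 0\right) \left(-12\right) 73 = \left(-6 + 0 + 0\right) \left(-12\right) 73 = \left(-6\right) \left(-12\right) 73 = 72 \cdot 73 = 5256$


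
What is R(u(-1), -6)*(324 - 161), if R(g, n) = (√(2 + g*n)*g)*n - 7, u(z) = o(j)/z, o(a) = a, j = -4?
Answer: -1141 - 3912*I*√22 ≈ -1141.0 - 18349.0*I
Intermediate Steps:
u(z) = -4/z
R(g, n) = -7 + g*n*√(2 + g*n) (R(g, n) = (g*√(2 + g*n))*n - 7 = g*n*√(2 + g*n) - 7 = -7 + g*n*√(2 + g*n))
R(u(-1), -6)*(324 - 161) = (-7 - 4/(-1)*(-6)*√(2 - 4/(-1)*(-6)))*(324 - 161) = (-7 - 4*(-1)*(-6)*√(2 - 4*(-1)*(-6)))*163 = (-7 + 4*(-6)*√(2 + 4*(-6)))*163 = (-7 + 4*(-6)*√(2 - 24))*163 = (-7 + 4*(-6)*√(-22))*163 = (-7 + 4*(-6)*(I*√22))*163 = (-7 - 24*I*√22)*163 = -1141 - 3912*I*√22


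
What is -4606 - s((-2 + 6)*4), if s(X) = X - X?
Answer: -4606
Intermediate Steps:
s(X) = 0
-4606 - s((-2 + 6)*4) = -4606 - 1*0 = -4606 + 0 = -4606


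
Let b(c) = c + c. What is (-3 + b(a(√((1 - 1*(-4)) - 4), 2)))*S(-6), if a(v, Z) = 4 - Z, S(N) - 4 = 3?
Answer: 7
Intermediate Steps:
S(N) = 7 (S(N) = 4 + 3 = 7)
b(c) = 2*c
(-3 + b(a(√((1 - 1*(-4)) - 4), 2)))*S(-6) = (-3 + 2*(4 - 1*2))*7 = (-3 + 2*(4 - 2))*7 = (-3 + 2*2)*7 = (-3 + 4)*7 = 1*7 = 7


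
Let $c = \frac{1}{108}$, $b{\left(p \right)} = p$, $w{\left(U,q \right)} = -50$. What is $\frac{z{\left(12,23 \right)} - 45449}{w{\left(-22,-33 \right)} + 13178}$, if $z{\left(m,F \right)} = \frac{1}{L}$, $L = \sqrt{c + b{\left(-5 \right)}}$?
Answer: $- \frac{45449}{13128} - \frac{i \sqrt{33}}{168476} \approx -3.462 - 3.4097 \cdot 10^{-5} i$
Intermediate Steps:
$c = \frac{1}{108} \approx 0.0092593$
$L = \frac{7 i \sqrt{33}}{18}$ ($L = \sqrt{\frac{1}{108} - 5} = \sqrt{- \frac{539}{108}} = \frac{7 i \sqrt{33}}{18} \approx 2.234 i$)
$z{\left(m,F \right)} = - \frac{6 i \sqrt{33}}{77}$ ($z{\left(m,F \right)} = \frac{1}{\frac{7}{18} i \sqrt{33}} = - \frac{6 i \sqrt{33}}{77}$)
$\frac{z{\left(12,23 \right)} - 45449}{w{\left(-22,-33 \right)} + 13178} = \frac{- \frac{6 i \sqrt{33}}{77} - 45449}{-50 + 13178} = \frac{-45449 - \frac{6 i \sqrt{33}}{77}}{13128} = \left(-45449 - \frac{6 i \sqrt{33}}{77}\right) \frac{1}{13128} = - \frac{45449}{13128} - \frac{i \sqrt{33}}{168476}$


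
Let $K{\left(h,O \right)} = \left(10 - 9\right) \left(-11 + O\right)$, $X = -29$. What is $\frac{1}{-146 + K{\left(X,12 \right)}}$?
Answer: $- \frac{1}{145} \approx -0.0068966$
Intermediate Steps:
$K{\left(h,O \right)} = -11 + O$ ($K{\left(h,O \right)} = 1 \left(-11 + O\right) = -11 + O$)
$\frac{1}{-146 + K{\left(X,12 \right)}} = \frac{1}{-146 + \left(-11 + 12\right)} = \frac{1}{-146 + 1} = \frac{1}{-145} = - \frac{1}{145}$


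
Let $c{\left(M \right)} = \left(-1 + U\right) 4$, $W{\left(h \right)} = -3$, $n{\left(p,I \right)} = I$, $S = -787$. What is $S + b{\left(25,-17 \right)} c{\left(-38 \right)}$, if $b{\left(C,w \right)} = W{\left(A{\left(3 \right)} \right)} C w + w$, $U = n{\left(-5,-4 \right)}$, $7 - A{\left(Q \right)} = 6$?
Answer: $-25947$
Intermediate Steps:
$A{\left(Q \right)} = 1$ ($A{\left(Q \right)} = 7 - 6 = 1$)
$U = -4$
$c{\left(M \right)} = -20$ ($c{\left(M \right)} = \left(-1 - 4\right) 4 = \left(-5\right) 4 = -20$)
$b{\left(C,w \right)} = w - 3 C w$ ($b{\left(C,w \right)} = - 3 C w + w = w - 3 C w$)
$S + b{\left(25,-17 \right)} c{\left(-38 \right)} = -787 + - 17 \left(1 - 75\right) \left(-20\right) = -787 + \left(-17\right) \left(-74\right) \left(-20\right) = -787 + 1258 \left(-20\right) = -787 - 25160 = -25947$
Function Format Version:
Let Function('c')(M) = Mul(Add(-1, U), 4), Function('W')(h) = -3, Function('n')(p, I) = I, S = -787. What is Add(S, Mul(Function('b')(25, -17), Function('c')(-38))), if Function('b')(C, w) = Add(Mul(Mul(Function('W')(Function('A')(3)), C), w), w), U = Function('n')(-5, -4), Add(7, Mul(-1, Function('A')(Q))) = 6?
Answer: -25947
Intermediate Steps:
Function('A')(Q) = 1 (Function('A')(Q) = Add(7, Mul(-1, 6)) = Add(7, -6) = 1)
U = -4
Function('c')(M) = -20 (Function('c')(M) = Mul(Add(-1, -4), 4) = Mul(-5, 4) = -20)
Function('b')(C, w) = Add(w, Mul(-3, C, w)) (Function('b')(C, w) = Add(Mul(Mul(-3, C), w), w) = Add(Mul(-3, C, w), w) = Add(w, Mul(-3, C, w)))
Add(S, Mul(Function('b')(25, -17), Function('c')(-38))) = Add(-787, Mul(Mul(-17, Add(1, Mul(-3, 25))), -20)) = Add(-787, Mul(Mul(-17, Add(1, -75)), -20)) = Add(-787, Mul(Mul(-17, -74), -20)) = Add(-787, Mul(1258, -20)) = Add(-787, -25160) = -25947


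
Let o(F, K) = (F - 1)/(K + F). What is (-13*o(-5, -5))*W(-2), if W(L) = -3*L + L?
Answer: -156/5 ≈ -31.200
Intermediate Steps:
o(F, K) = (-1 + F)/(F + K)
W(L) = -2*L
(-13*o(-5, -5))*W(-2) = (-13*(-1 - 5)/(-5 - 5))*(-2*(-2)) = -13*(-6)/(-10)*4 = -(-13)*(-6)/10*4 = -13*⅗*4 = -39/5*4 = -156/5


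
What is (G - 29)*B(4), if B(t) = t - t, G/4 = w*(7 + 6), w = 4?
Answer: 0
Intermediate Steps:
G = 208 (G = 4*(4*(7 + 6)) = 4*(4*13) = 4*52 = 208)
B(t) = 0
(G - 29)*B(4) = (208 - 29)*0 = 179*0 = 0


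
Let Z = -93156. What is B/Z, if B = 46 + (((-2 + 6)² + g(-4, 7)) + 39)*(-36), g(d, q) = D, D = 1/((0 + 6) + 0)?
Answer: 485/23289 ≈ 0.020825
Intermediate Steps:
D = ⅙ (D = 1/(6 + 0) = 1/6 = ⅙ ≈ 0.16667)
g(d, q) = ⅙
B = -1940 (B = 46 + (((-2 + 6)² + ⅙) + 39)*(-36) = 46 + ((4² + ⅙) + 39)*(-36) = 46 + ((16 + ⅙) + 39)*(-36) = 46 + (97/6 + 39)*(-36) = 46 + (331/6)*(-36) = 46 - 1986 = -1940)
B/Z = -1940/(-93156) = -1940*(-1/93156) = 485/23289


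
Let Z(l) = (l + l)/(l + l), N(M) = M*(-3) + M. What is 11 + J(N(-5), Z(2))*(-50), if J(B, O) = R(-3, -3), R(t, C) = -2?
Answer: 111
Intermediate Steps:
N(M) = -2*M (N(M) = -3*M + M = -2*M)
Z(l) = 1 (Z(l) = (2*l)/((2*l)) = (2*l)*(1/(2*l)) = 1)
J(B, O) = -2
11 + J(N(-5), Z(2))*(-50) = 11 - 2*(-50) = 11 + 100 = 111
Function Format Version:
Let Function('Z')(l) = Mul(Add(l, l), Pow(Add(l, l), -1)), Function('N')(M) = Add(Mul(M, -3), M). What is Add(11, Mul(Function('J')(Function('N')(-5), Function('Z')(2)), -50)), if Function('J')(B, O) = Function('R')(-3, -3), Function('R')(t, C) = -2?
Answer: 111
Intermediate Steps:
Function('N')(M) = Mul(-2, M) (Function('N')(M) = Add(Mul(-3, M), M) = Mul(-2, M))
Function('Z')(l) = 1 (Function('Z')(l) = Mul(Mul(2, l), Pow(Mul(2, l), -1)) = Mul(Mul(2, l), Mul(Rational(1, 2), Pow(l, -1))) = 1)
Function('J')(B, O) = -2
Add(11, Mul(Function('J')(Function('N')(-5), Function('Z')(2)), -50)) = Add(11, Mul(-2, -50)) = Add(11, 100) = 111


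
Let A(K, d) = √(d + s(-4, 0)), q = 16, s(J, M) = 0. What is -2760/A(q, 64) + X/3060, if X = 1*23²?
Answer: -1055171/3060 ≈ -344.83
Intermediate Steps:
A(K, d) = √d (A(K, d) = √(d + 0) = √d)
X = 529 (X = 1*529 = 529)
-2760/A(q, 64) + X/3060 = -2760/(√64) + 529/3060 = -2760/8 + 529*(1/3060) = -2760*⅛ + 529/3060 = -345 + 529/3060 = -1055171/3060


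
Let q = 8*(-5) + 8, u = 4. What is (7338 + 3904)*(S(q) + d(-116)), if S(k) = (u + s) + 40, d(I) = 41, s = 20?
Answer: 1180410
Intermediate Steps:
q = -32 (q = -40 + 8 = -32)
S(k) = 64 (S(k) = (4 + 20) + 40 = 24 + 40 = 64)
(7338 + 3904)*(S(q) + d(-116)) = (7338 + 3904)*(64 + 41) = 11242*105 = 1180410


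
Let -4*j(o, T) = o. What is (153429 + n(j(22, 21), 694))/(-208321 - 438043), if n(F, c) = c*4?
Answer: -156205/646364 ≈ -0.24167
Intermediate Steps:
j(o, T) = -o/4
n(F, c) = 4*c
(153429 + n(j(22, 21), 694))/(-208321 - 438043) = (153429 + 4*694)/(-208321 - 438043) = (153429 + 2776)/(-646364) = 156205*(-1/646364) = -156205/646364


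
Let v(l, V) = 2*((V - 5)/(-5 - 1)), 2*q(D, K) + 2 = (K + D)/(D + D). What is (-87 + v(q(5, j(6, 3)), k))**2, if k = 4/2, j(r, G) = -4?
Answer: 7396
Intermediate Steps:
q(D, K) = -1 + (D + K)/(4*D) (q(D, K) = -1 + ((K + D)/(D + D))/2 = -1 + ((D + K)/((2*D)))/2 = -1 + ((D + K)*(1/(2*D)))/2 = -1 + ((D + K)/(2*D))/2 = -1 + (D + K)/(4*D))
k = 2 (k = 4*(1/2) = 2)
v(l, V) = 5/3 - V/3 (v(l, V) = 2*((-5 + V)/(-6)) = 2*((-5 + V)*(-1/6)) = 2*(5/6 - V/6) = 5/3 - V/3)
(-87 + v(q(5, j(6, 3)), k))**2 = (-87 + (5/3 - 1/3*2))**2 = (-87 + (5/3 - 2/3))**2 = (-87 + 1)**2 = (-86)**2 = 7396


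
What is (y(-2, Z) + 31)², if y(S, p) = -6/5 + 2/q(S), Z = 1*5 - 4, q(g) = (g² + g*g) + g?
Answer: 204304/225 ≈ 908.02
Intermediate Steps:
q(g) = g + 2*g² (q(g) = (g² + g²) + g = 2*g² + g = g + 2*g²)
Z = 1 (Z = 5 - 4 = 1)
y(S, p) = -6/5 + 2/(S*(1 + 2*S)) (y(S, p) = -6/5 + 2/((S*(1 + 2*S))) = -6*⅕ + 2*(1/(S*(1 + 2*S))) = -6/5 + 2/(S*(1 + 2*S)))
(y(-2, Z) + 31)² = ((⅖)*(5 - 3*(-2)*(1 + 2*(-2)))/(-2*(1 + 2*(-2))) + 31)² = ((⅖)*(-½)*(5 - 3*(-2)*(1 - 4))/(1 - 4) + 31)² = ((⅖)*(-½)*(5 - 3*(-2)*(-3))/(-3) + 31)² = ((⅖)*(-½)*(-⅓)*(5 - 18) + 31)² = ((⅖)*(-½)*(-⅓)*(-13) + 31)² = (-13/15 + 31)² = (452/15)² = 204304/225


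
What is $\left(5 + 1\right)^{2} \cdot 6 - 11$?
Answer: $205$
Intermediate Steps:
$\left(5 + 1\right)^{2} \cdot 6 - 11 = 6^{2} \cdot 6 - 11 = 36 \cdot 6 - 11 = 216 - 11 = 205$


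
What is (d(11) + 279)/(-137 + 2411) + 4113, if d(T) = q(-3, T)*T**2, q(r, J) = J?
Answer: 4677286/1137 ≈ 4113.7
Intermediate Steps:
d(T) = T**3 (d(T) = T*T**2 = T**3)
(d(11) + 279)/(-137 + 2411) + 4113 = (11**3 + 279)/(-137 + 2411) + 4113 = (1331 + 279)/2274 + 4113 = 1610*(1/2274) + 4113 = 805/1137 + 4113 = 4677286/1137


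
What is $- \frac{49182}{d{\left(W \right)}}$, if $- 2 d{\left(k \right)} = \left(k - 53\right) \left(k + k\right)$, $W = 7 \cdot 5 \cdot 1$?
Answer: $- \frac{1171}{15} \approx -78.067$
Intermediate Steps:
$W = 35$ ($W = 35 \cdot 1 = 35$)
$d{\left(k \right)} = - k \left(-53 + k\right)$ ($d{\left(k \right)} = - \frac{\left(k - 53\right) \left(k + k\right)}{2} = - \frac{\left(-53 + k\right) 2 k}{2} = - \frac{2 k \left(-53 + k\right)}{2} = - k \left(-53 + k\right)$)
$- \frac{49182}{d{\left(W \right)}} = - \frac{49182}{35 \left(53 - 35\right)} = - \frac{49182}{35 \cdot 18} = - \frac{49182}{630} = \left(-49182\right) \frac{1}{630} = - \frac{1171}{15}$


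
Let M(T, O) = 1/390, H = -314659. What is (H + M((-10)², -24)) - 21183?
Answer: -130978379/390 ≈ -3.3584e+5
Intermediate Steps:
M(T, O) = 1/390
(H + M((-10)², -24)) - 21183 = (-314659 + 1/390) - 21183 = -122717009/390 - 21183 = -130978379/390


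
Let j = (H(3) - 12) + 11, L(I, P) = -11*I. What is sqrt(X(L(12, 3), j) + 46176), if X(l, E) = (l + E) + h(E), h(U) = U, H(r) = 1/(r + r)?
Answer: sqrt(414381)/3 ≈ 214.57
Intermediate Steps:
H(r) = 1/(2*r)
j = -5/6 (j = ((1/2)/3 - 12) + 11 = ((1/2)*(1/3) - 12) + 11 = (1/6 - 12) + 11 = -71/6 + 11 = -5/6 ≈ -0.83333)
X(l, E) = l + 2*E (X(l, E) = (l + E) + E = (E + l) + E = l + 2*E)
sqrt(X(L(12, 3), j) + 46176) = sqrt((-11*12 + 2*(-5/6)) + 46176) = sqrt((-132 - 5/3) + 46176) = sqrt(-401/3 + 46176) = sqrt(138127/3) = sqrt(414381)/3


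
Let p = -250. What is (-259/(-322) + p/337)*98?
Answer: 47481/7751 ≈ 6.1258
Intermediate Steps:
(-259/(-322) + p/337)*98 = (-259/(-322) - 250/337)*98 = (-259*(-1/322) - 250*1/337)*98 = (37/46 - 250/337)*98 = (969/15502)*98 = 47481/7751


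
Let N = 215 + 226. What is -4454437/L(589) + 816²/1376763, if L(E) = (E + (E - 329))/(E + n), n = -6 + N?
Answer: -2093296126419200/389623929 ≈ -5.3726e+6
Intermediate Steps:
N = 441
n = 435 (n = -6 + 441 = 435)
L(E) = (-329 + 2*E)/(435 + E) (L(E) = (E + (E - 329))/(E + 435) = (E + (-329 + E))/(435 + E) = (-329 + 2*E)/(435 + E))
-4454437/L(589) + 816²/1376763 = -4454437*(435 + 589)/(-329 + 2*589) + 816²/1376763 = -4454437*1024/(-329 + 1178) + 665856*(1/1376763) = -4454437/((1/1024)*849) + 221952/458921 = -4454437/849/1024 + 221952/458921 = -4454437*1024/849 + 221952/458921 = -4561343488/849 + 221952/458921 = -2093296126419200/389623929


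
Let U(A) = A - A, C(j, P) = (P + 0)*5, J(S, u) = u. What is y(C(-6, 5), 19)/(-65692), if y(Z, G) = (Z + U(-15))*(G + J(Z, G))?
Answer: -475/32846 ≈ -0.014461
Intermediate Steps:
C(j, P) = 5*P (C(j, P) = P*5 = 5*P)
U(A) = 0
y(Z, G) = 2*G*Z (y(Z, G) = (Z + 0)*(G + G) = Z*(2*G) = 2*G*Z)
y(C(-6, 5), 19)/(-65692) = (2*19*(5*5))/(-65692) = (2*19*25)*(-1/65692) = 950*(-1/65692) = -475/32846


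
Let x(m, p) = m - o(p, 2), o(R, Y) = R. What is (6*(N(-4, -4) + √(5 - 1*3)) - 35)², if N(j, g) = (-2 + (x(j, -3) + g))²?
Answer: 67153 + 3108*√2 ≈ 71548.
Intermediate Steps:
x(m, p) = m - p
N(j, g) = (1 + g + j)² (N(j, g) = (-2 + ((j - 1*(-3)) + g))² = (-2 + ((j + 3) + g))² = (-2 + ((3 + j) + g))² = (-2 + (3 + g + j))² = (1 + g + j)²)
(6*(N(-4, -4) + √(5 - 1*3)) - 35)² = (6*((1 - 4 - 4)² + √(5 - 1*3)) - 35)² = (6*((-7)² + √(5 - 3)) - 35)² = (6*(49 + √2) - 35)² = ((294 + 6*√2) - 35)² = (259 + 6*√2)²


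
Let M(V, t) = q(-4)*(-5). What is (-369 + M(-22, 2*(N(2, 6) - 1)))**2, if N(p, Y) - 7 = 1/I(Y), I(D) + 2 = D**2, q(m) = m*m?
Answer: 201601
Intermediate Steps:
q(m) = m**2
I(D) = -2 + D**2
N(p, Y) = 7 + 1/(-2 + Y**2)
M(V, t) = -80 (M(V, t) = (-4)**2*(-5) = 16*(-5) = -80)
(-369 + M(-22, 2*(N(2, 6) - 1)))**2 = (-369 - 80)**2 = (-449)**2 = 201601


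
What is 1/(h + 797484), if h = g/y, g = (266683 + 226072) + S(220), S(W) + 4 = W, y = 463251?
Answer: 463251/369435753455 ≈ 1.2539e-6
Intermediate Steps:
S(W) = -4 + W
g = 492971 (g = (266683 + 226072) + (-4 + 220) = 492755 + 216 = 492971)
h = 492971/463251 ≈ 1.0642
1/(h + 797484) = 1/(492971/463251 + 797484) = 1/(369435753455/463251) = 463251/369435753455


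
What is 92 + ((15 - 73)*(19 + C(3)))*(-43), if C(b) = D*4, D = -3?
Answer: 17550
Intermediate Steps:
C(b) = -12 (C(b) = -3*4 = -12)
92 + ((15 - 73)*(19 + C(3)))*(-43) = 92 + ((15 - 73)*(19 - 12))*(-43) = 92 - 58*7*(-43) = 92 - 406*(-43) = 92 + 17458 = 17550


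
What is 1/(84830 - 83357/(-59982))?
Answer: 59982/5088356417 ≈ 1.1788e-5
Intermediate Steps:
1/(84830 - 83357/(-59982)) = 1/(84830 - 83357*(-1/59982)) = 1/(84830 + 83357/59982) = 1/(5088356417/59982) = 59982/5088356417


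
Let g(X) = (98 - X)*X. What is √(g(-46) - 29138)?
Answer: I*√35762 ≈ 189.11*I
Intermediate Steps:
g(X) = X*(98 - X)
√(g(-46) - 29138) = √(-46*(98 - 1*(-46)) - 29138) = √(-46*(98 + 46) - 29138) = √(-46*144 - 29138) = √(-6624 - 29138) = √(-35762) = I*√35762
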